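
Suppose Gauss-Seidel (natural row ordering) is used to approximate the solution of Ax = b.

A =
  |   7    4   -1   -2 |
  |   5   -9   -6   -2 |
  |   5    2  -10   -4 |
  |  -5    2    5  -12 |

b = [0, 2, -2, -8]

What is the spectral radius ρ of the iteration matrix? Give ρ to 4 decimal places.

Split A = D + L + U, D = diag(7, -9, -10, -12).
T_GS = -(D+L)⁻¹U: row 0 first, T[0,1] = -(4)/(7) = -0.5714; later rows by forward substitution.
  T[0,:] = [+0.0000, -0.5714, +0.1429, +0.2857]
  T[1,:] = [+0.0000, -0.3175, -0.5873, -0.0635]
  T[2,:] = [+0.0000, -0.3492, -0.0460, -0.2698]
  T[3,:] = [+0.0000, +0.0397, -0.1766, -0.2421]
moduli |λ_i(T)| = 0.6858, 0.3470, 0.2668, 0.0000.
ρ = 0.6858; 0.6858 < 1: convergent.

0.6858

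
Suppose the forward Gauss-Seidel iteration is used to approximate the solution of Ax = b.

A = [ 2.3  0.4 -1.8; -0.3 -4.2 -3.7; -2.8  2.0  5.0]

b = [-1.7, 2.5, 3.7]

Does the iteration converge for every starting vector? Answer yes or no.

A = D + L + U where D = diag(2.3, -4.2, 5).
T_GS = -(D+L)⁻¹U: row 0 first, T[0,2] = -(-1.8)/(2.3) = +0.7826; later rows by forward substitution.
  T[0,:] = [+0.0000, -0.1739, +0.7826]
  T[1,:] = [+0.0000, +0.0124, -0.9369]
  T[2,:] = [+0.0000, -0.1024, +0.8130]
|roots of det(T-λI)|: 0.9188, 0.0934, 0.0000.
ρ = 0.9188; 0.9188 < 1 ⇒ converges.

yes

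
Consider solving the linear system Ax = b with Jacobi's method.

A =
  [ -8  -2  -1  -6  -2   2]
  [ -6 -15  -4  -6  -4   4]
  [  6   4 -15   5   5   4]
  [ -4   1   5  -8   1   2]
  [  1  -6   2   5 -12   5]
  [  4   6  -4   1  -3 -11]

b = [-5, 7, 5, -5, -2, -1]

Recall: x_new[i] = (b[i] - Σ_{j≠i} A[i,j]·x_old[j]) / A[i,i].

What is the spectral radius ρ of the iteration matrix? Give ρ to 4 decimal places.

Diagonal D = diag(-8, -15, -15, -8, -12, -11); L, U strict lower/upper.
Jacobi: T = -D⁻¹(L+U), T[1,0] = -(-6)/(-15) = -0.4000; T[1,1] = 0.
  T[0,:] = [+0.0000, -0.2500, -0.1250, -0.7500, -0.2500, +0.2500]
  T[1,:] = [-0.4000, +0.0000, -0.2667, -0.4000, -0.2667, +0.2667]
  T[2,:] = [+0.4000, +0.2667, +0.0000, +0.3333, +0.3333, +0.2667]
  T[3,:] = [-0.5000, +0.1250, +0.6250, +0.0000, +0.1250, +0.2500]
  T[4,:] = [+0.0833, -0.5000, +0.1667, +0.4167, +0.0000, +0.4167]
  T[5,:] = [+0.3636, +0.5455, -0.3636, +0.0909, -0.2727, +0.0000]
|roots of det(T-λI)|: 1.1291, 0.7729, 0.7729, 0.5661, 0.4132, 0.4132.
ρ = 1.1291; 1.1291 > 1, so it fails to converge.

1.1291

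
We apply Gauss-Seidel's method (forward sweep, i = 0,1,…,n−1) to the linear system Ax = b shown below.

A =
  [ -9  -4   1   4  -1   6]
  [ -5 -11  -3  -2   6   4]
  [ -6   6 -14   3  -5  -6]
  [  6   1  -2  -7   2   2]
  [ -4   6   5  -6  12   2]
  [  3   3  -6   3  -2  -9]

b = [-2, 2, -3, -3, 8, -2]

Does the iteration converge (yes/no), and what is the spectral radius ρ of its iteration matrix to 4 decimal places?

A = D + L + U where D = diag(-9, -11, -14, -7, 12, -9).
Gauss-Seidel: T = -(D+L)⁻¹U, row 0 first, T[0,2] = -(1)/(-9) = +0.1111; later rows by forward substitution.
  T[0,:] = [+0.0000  -0.4444  +0.1111  +0.4444  -0.1111  +0.6667]
  T[1,:] = [+0.0000  +0.2020  -0.3232  -0.3838  +0.5960  +0.0606]
  T[2,:] = [+0.0000  +0.2771  -0.1861  -0.1407  -0.0541  -0.6883]
  T[3,:] = [+0.0000  -0.4313  +0.1022  +0.3663  +0.2911  +1.0625]
  T[4,:] = [+0.0000  -0.5802  +0.3273  +0.5818  -0.1669  +0.8433]
  T[5,:] = [+0.0000  -0.2803  +0.0147  +0.1068  +0.3318  +0.8681]
|eigenvalues of T|: 1.2249, 0.2016, 0.2016, 0.0951, 0.0870, 0.0000.
ρ(T) = max|λ| = 1.2249; 1.2249 > 1, so it fails to converge.

no, ρ = 1.2249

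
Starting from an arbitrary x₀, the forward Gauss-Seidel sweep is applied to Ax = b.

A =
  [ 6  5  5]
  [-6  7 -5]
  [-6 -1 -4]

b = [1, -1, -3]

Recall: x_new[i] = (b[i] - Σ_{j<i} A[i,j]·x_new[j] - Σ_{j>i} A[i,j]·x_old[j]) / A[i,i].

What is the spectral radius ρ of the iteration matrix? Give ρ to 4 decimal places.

Let D = diag(6, 7, -4); L, U the strict triangles.
GS T = -(D+L)⁻¹U: row 0 first, T[0,2] = -(5)/(6) = -0.8333; later rows by forward substitution.
  T[0,:] = [+0.0000  -0.8333  -0.8333]
  T[1,:] = [+0.0000  -0.7143  +0.0000]
  T[2,:] = [+0.0000  +1.4286  +1.2500]
|eigenvalues of T|: 1.2500, 0.7143, 0.0000.
spectral radius ρ = 1.2500; 1.2500 > 1, so it fails to converge.

1.2500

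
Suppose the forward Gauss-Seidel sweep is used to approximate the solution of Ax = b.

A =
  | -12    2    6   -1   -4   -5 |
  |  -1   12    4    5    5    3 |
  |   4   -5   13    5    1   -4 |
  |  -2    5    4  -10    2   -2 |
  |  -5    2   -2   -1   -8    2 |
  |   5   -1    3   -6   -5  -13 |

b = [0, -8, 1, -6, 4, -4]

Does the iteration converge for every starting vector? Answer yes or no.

Let D = diag(-12, 12, 13, -10, -8, -13); L, U the strict triangles.
T_GS = -(D+L)⁻¹U: row 0 first, T[0,1] = -(2)/(-12) = +0.1667; later rows by forward substitution.
  T[0,:] = [+0.0000  +0.1667  +0.5000  -0.0833  -0.3333  -0.4167]
  T[1,:] = [+0.0000  +0.0139  -0.2917  -0.4236  -0.4444  -0.2847]
  T[2,:] = [+0.0000  -0.0459  -0.2660  -0.5219  -0.1453  +0.3264]
  T[3,:] = [+0.0000  -0.0448  -0.3522  -0.4039  -0.0137  -0.1285]
  T[4,:] = [+0.0000  -0.0836  -0.2749  +0.1271  +0.1353  +0.3737]
  T[5,:] = [+0.0000  +0.1053  +0.4217  +0.0176  -0.1733  -0.1475]
moduli |λ_i(T)| = 0.8886, 0.3139, 0.2193, 0.0820, 0.0820, 0.0000.
spectral radius ρ = 0.8886; 0.8886 < 1: convergent.

yes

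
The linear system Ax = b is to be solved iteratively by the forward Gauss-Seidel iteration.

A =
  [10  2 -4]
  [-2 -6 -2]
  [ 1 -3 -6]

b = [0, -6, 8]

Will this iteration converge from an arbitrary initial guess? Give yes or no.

Diagonal D = diag(10, -6, -6); L, U strict lower/upper.
T_GS = -(D+L)⁻¹U: row 0 first, T[0,1] = -(2)/(10) = -0.2000; later rows by forward substitution.
  T[0,:] = [+0.0000  -0.2000  +0.4000]
  T[1,:] = [+0.0000  +0.0667  -0.4667]
  T[2,:] = [+0.0000  -0.0667  +0.3000]
|roots of det(T-λI)|: 0.3948, 0.0281, 0.0000.
spectral radius ρ = 0.3948; 0.3948 < 1 ⇒ converges.

yes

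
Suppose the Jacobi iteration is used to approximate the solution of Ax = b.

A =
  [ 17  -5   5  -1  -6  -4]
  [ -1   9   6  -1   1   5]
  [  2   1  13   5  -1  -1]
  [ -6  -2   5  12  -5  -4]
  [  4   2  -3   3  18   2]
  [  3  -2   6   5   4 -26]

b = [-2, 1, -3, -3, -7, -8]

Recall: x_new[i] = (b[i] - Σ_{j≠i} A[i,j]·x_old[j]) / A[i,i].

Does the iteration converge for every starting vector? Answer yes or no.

Split A = D + L + U, D = diag(17, 9, 13, 12, 18, -26).
T_J = -D⁻¹(L+U): T[0,3] = -(-1)/(17) = +0.0588; T[0,0] = 0.
  T[0,:] = [+0.0000, +0.2941, -0.2941, +0.0588, +0.3529, +0.2353]
  T[1,:] = [+0.1111, +0.0000, -0.6667, +0.1111, -0.1111, -0.5556]
  T[2,:] = [-0.1538, -0.0769, +0.0000, -0.3846, +0.0769, +0.0769]
  T[3,:] = [+0.5000, +0.1667, -0.4167, +0.0000, +0.4167, +0.3333]
  T[4,:] = [-0.2222, -0.1111, +0.1667, -0.1667, +0.0000, -0.1111]
  T[5,:] = [+0.1154, -0.0769, +0.2308, +0.1923, +0.1538, +0.0000]
moduli |λ_i(T)| = 0.6546, 0.4274, 0.4274, 0.2661, 0.2661, 0.0491.
ρ = 0.6546; 0.6546 < 1: convergent.

yes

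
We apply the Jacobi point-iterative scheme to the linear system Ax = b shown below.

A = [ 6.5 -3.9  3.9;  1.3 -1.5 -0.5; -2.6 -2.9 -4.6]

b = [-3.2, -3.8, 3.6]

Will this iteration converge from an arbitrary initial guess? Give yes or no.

no

A = D + L + U where D = diag(6.5, -1.5, -4.6).
Jacobi T = -D⁻¹(L+U): T[0,1] = -(-3.9)/(6.5) = +0.6000; T[0,0] = 0.
  T[0,:] = [+0.0000 +0.6000 -0.6000]
  T[1,:] = [+0.8667 +0.0000 -0.3333]
  T[2,:] = [-0.5652 -0.6304 +0.0000]
moduli |λ_i(T)| = 1.1988, 0.6064, 0.6064.
ρ(T) = max|λ| = 1.1988; 1.1988 > 1 ⇒ diverges.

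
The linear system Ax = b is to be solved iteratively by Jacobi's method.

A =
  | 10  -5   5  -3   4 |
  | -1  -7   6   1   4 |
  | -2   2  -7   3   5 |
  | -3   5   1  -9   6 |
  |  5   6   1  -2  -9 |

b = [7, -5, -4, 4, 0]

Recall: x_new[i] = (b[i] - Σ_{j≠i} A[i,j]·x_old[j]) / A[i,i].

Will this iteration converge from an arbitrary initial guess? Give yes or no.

no

A = D + L + U where D = diag(10, -7, -7, -9, -9).
T_J = -D⁻¹(L+U): T[3,1] = -(5)/(-9) = +0.5556; T[3,3] = 0.
  T[0,:] = [+0.0000  +0.5000  -0.5000  +0.3000  -0.4000]
  T[1,:] = [-0.1429  +0.0000  +0.8571  +0.1429  +0.5714]
  T[2,:] = [-0.2857  +0.2857  +0.0000  +0.4286  +0.7143]
  T[3,:] = [-0.3333  +0.5556  +0.1111  +0.0000  +0.6667]
  T[4,:] = [+0.5556  +0.6667  +0.1111  -0.2222  +0.0000]
|eigenvalues of T|: 1.1602, 0.5982, 0.5982, 0.5867, 0.5867.
spectral radius ρ = 1.1602; 1.1602 > 1: divergent.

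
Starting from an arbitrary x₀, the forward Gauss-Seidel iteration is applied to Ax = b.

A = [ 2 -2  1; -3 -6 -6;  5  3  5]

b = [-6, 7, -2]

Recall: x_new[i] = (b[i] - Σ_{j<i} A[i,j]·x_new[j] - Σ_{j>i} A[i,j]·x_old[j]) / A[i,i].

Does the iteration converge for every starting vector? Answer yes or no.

no

Diagonal D = diag(2, -6, 5); L, U strict lower/upper.
Gauss-Seidel: T = -(D+L)⁻¹U, row 0 first, T[0,1] = -(-2)/(2) = +1.0000; later rows by forward substitution.
  T[0,:] = [+0.0000 +1.0000 -0.5000]
  T[1,:] = [+0.0000 -0.5000 -0.7500]
  T[2,:] = [+0.0000 -0.7000 +0.9500]
moduli |λ_i(T)| = 1.2500, 0.8000, 0.0000.
ρ(T) = max|λ| = 1.2500; 1.2500 > 1 ⇒ diverges.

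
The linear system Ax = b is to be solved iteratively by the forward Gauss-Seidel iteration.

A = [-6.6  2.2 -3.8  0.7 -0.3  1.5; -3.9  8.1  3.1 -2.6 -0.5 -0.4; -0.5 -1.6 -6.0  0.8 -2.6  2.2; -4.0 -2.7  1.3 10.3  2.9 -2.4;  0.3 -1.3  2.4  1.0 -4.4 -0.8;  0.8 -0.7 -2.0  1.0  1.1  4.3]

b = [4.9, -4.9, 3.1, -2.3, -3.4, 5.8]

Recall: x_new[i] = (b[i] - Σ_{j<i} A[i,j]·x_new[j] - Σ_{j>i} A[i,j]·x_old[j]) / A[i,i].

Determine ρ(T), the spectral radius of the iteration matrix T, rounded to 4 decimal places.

Let D = diag(-6.6, 8.1, -6, 10.3, -4.4, 4.3); L, U the strict triangles.
Gauss-Seidel: T = -(D+L)⁻¹U, row 0 first, T[0,5] = -(1.5)/(-6.6) = +0.2273; later rows by forward substitution.
  T[0,:] = [+0.0000  +0.3333  -0.5758  +0.1061  -0.0455  +0.2273]
  T[1,:] = [+0.0000  +0.1605  -0.6599  +0.3721  +0.0398  +0.1588]
  T[2,:] = [+0.0000  -0.0706  +0.2240  +0.0253  -0.4402  +0.3054]
  T[3,:] = [+0.0000  +0.1804  -0.4249  +0.1355  -0.2332  +0.3244]
  T[4,:] = [+0.0000  -0.0222  +0.1813  -0.0581  -0.3080  +0.0270]
  T[5,:] = [+0.0000  -0.1050  +0.1563  +0.0359  -0.0568  +0.0433]
|eigenvalues of T|: 0.5110, 0.2572, 0.1337, 0.0960, 0.0960, 0.0000.
spectral radius ρ = 0.5110; 0.5110 < 1, so it converges for any x₀.

0.5110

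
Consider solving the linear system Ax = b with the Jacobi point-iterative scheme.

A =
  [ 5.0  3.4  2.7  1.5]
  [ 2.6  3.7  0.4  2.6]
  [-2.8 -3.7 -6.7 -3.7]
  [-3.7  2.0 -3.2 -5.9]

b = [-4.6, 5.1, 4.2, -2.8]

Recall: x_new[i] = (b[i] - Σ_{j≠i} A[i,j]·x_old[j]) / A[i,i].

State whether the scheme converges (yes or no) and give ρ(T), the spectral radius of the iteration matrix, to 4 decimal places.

Write A = D+L+U with D = diag(5, 3.7, -6.7, -5.9).
T_J = -D⁻¹(L+U): T[3,2] = -(-3.2)/(-5.9) = -0.5424; T[3,3] = 0.
  T[0,:] = [+0.0000  -0.6800  -0.5400  -0.3000]
  T[1,:] = [-0.7027  +0.0000  -0.1081  -0.7027]
  T[2,:] = [-0.4179  -0.5522  +0.0000  -0.5522]
  T[3,:] = [-0.6271  +0.3390  -0.5424  +0.0000]
moduli |λ_i(T)| = 1.3351, 0.7269, 0.7269, 0.2156.
spectral radius ρ = 1.3351; 1.3351 > 1, so it fails to converge.

no, ρ = 1.3351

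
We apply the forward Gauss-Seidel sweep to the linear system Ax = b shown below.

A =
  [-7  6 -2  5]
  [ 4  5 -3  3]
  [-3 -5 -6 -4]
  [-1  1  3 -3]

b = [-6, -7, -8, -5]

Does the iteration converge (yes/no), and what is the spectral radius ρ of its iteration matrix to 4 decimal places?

no, ρ = 1.3804

Diagonal D = diag(-7, 5, -6, -3); L, U strict lower/upper.
GS T = -(D+L)⁻¹U: row 0 first, T[0,3] = -(5)/(-7) = +0.7143; later rows by forward substitution.
  T[0,:] = [+0.0000, +0.8571, -0.2857, +0.7143]
  T[1,:] = [+0.0000, -0.6857, +0.8286, -1.1714]
  T[2,:] = [+0.0000, +0.1429, -0.5476, -0.0476]
  T[3,:] = [+0.0000, -0.3714, -0.1762, -0.6762]
|roots of det(T-λI)|: 1.3804, 0.6554, 0.1263, 0.0000.
ρ(T) = max|λ| = 1.3804; 1.3804 > 1 ⇒ diverges.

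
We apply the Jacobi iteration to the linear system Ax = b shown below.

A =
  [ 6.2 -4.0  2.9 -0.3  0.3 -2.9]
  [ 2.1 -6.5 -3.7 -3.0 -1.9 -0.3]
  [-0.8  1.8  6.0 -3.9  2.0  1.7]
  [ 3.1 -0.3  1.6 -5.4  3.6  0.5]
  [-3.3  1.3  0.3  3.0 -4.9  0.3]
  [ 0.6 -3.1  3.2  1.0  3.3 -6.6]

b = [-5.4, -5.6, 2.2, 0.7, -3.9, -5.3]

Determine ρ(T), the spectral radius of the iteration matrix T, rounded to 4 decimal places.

1.1218

Let D = diag(6.2, -6.5, 6, -5.4, -4.9, -6.6); L, U the strict triangles.
T_J = -D⁻¹(L+U): T[4,1] = -(1.3)/(-4.9) = +0.2653; T[4,4] = 0.
  T[0,:] = [+0.0000  +0.6452  -0.4677  +0.0484  -0.0484  +0.4677]
  T[1,:] = [+0.3231  +0.0000  -0.5692  -0.4615  -0.2923  -0.0462]
  T[2,:] = [+0.1333  -0.3000  +0.0000  +0.6500  -0.3333  -0.2833]
  T[3,:] = [+0.5741  -0.0556  +0.2963  +0.0000  +0.6667  +0.0926]
  T[4,:] = [-0.6735  +0.2653  +0.0612  +0.6122  +0.0000  +0.0612]
  T[5,:] = [+0.0909  -0.4697  +0.4848  +0.1515  +0.5000  +0.0000]
|λ(T)| sorted: 1.1218, 0.7142, 0.5980, 0.5980, 0.4659, 0.2103.
ρ = 1.1218; 1.1218 > 1, so it fails to converge.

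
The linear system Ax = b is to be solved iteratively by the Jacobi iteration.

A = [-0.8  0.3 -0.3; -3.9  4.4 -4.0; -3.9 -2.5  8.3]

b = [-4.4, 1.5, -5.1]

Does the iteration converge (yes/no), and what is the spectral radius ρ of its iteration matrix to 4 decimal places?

yes, ρ = 0.7168

A = D + L + U where D = diag(-0.8, 4.4, 8.3).
T_J = -D⁻¹(L+U): T[0,2] = -(-0.3)/(-0.8) = -0.3750; T[0,0] = 0.
  T[0,:] = [+0.0000 +0.3750 -0.3750]
  T[1,:] = [+0.8864 +0.0000 +0.9091]
  T[2,:] = [+0.4699 +0.3012 +0.0000]
|eigenvalues of T|: 0.7168, 0.5697, 0.1471.
ρ = 0.7168; 0.7168 < 1, so it converges for any x₀.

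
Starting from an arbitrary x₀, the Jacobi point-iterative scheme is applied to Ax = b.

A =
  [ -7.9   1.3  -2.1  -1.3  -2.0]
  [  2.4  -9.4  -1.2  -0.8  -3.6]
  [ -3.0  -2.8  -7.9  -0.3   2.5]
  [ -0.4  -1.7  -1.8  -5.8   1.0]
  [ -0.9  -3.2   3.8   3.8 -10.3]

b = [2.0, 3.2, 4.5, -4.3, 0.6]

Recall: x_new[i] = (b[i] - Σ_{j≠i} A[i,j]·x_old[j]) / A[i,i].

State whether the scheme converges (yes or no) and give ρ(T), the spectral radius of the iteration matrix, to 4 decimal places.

Diagonal D = diag(-7.9, -9.4, -7.9, -5.8, -10.3); L, U strict lower/upper.
Jacobi: T = -D⁻¹(L+U), T[1,4] = -(-3.6)/(-9.4) = -0.3830; T[1,1] = 0.
  T[0,:] = [+0.0000, +0.1646, -0.2658, -0.1646, -0.2532]
  T[1,:] = [+0.2553, +0.0000, -0.1277, -0.0851, -0.3830]
  T[2,:] = [-0.3797, -0.3544, +0.0000, -0.0380, +0.3165]
  T[3,:] = [-0.0690, -0.2931, -0.3103, +0.0000, +0.1724]
  T[4,:] = [-0.0874, -0.3107, +0.3689, +0.3689, +0.0000]
moduli |λ_i(T)| = 0.8429, 0.4548, 0.4548, 0.1916, 0.1660.
ρ(T) = max|λ| = 0.8429; 0.8429 < 1, so it converges for any x₀.

yes, ρ = 0.8429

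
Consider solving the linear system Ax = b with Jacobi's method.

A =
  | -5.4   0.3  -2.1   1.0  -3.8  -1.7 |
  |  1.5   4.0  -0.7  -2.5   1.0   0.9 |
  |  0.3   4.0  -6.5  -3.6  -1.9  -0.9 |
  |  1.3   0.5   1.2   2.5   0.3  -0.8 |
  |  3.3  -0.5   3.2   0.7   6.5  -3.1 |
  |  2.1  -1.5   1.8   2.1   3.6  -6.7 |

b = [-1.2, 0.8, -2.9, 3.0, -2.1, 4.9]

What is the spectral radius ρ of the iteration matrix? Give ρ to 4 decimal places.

1.1677

Let D = diag(-5.4, 4, -6.5, 2.5, 6.5, -6.7); L, U the strict triangles.
Jacobi: T = -D⁻¹(L+U), T[0,3] = -(1)/(-5.4) = +0.1852; T[0,0] = 0.
  T[0,:] = [+0.0000, +0.0556, -0.3889, +0.1852, -0.7037, -0.3148]
  T[1,:] = [-0.3750, +0.0000, +0.1750, +0.6250, -0.2500, -0.2250]
  T[2,:] = [+0.0462, +0.6154, +0.0000, -0.5538, -0.2923, -0.1385]
  T[3,:] = [-0.5200, -0.2000, -0.4800, +0.0000, -0.1200, +0.3200]
  T[4,:] = [-0.5077, +0.0769, -0.4923, -0.1077, +0.0000, +0.4769]
  T[5,:] = [+0.3134, -0.2239, +0.2687, +0.3134, +0.5373, +0.0000]
moduli |λ_i(T)| = 1.1677, 0.8019, 0.5016, 0.5016, 0.4968, 0.0623.
ρ = 1.1677; 1.1677 > 1, so it fails to converge.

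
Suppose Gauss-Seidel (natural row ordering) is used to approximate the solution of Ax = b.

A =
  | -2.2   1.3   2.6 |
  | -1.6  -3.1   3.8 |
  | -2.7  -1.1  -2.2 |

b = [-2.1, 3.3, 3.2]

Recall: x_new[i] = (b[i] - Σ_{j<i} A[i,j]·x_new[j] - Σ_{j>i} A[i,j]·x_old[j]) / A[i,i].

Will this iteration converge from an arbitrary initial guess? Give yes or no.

Split A = D + L + U, D = diag(-2.2, -3.1, -2.2).
Gauss-Seidel: T = -(D+L)⁻¹U, row 0 first, T[0,2] = -(2.6)/(-2.2) = +1.1818; later rows by forward substitution.
  T[0,:] = [+0.0000 +0.5909 +1.1818]
  T[1,:] = [+0.0000 -0.3050 +0.6158]
  T[2,:] = [+0.0000 -0.5727 -1.7583]
|λ(T)| sorted: 1.4504, 0.6129, 0.0000.
ρ(T) = max|λ| = 1.4504; 1.4504 > 1: divergent.

no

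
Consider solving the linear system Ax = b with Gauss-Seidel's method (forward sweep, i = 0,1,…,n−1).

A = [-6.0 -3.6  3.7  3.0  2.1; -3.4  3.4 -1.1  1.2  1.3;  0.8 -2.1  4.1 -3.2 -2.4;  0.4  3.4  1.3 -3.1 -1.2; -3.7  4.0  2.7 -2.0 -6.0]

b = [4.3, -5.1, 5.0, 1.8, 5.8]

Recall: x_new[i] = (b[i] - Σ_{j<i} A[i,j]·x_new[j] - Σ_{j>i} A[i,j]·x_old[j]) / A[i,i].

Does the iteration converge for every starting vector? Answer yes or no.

no

Let D = diag(-6, 3.4, 4.1, -3.1, -6); L, U the strict triangles.
Gauss-Seidel: T = -(D+L)⁻¹U, row 0 first, T[0,3] = -(3)/(-6) = +0.5000; later rows by forward substitution.
  T[0,:] = [+0.0000, -0.6000, +0.6167, +0.5000, +0.3500]
  T[1,:] = [+0.0000, -0.6000, +0.9402, +0.1471, -0.0324]
  T[2,:] = [+0.0000, -0.1902, +0.3612, +0.7582, +0.5005]
  T[3,:] = [+0.0000, -0.8153, +1.2622, +0.5438, -0.1675]
  T[4,:] = [+0.0000, +0.1561, -0.0117, -0.0503, +0.0437]
|eigenvalues of T|: 1.1624, 0.8203, 0.1981, 0.1915, 0.0000.
spectral radius ρ = 1.1624; 1.1624 > 1 ⇒ diverges.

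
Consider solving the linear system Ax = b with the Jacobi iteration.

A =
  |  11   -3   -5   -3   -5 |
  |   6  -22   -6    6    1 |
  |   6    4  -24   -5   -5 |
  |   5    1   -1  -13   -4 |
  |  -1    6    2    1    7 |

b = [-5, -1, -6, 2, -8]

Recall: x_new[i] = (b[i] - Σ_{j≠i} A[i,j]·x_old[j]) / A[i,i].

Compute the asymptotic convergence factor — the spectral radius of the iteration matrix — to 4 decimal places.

Write A = D+L+U with D = diag(11, -22, -24, -13, 7).
Jacobi T = -D⁻¹(L+U): T[0,3] = -(-3)/(11) = +0.2727; T[0,0] = 0.
  T[0,:] = [+0.0000, +0.2727, +0.4545, +0.2727, +0.4545]
  T[1,:] = [+0.2727, +0.0000, -0.2727, +0.2727, +0.0455]
  T[2,:] = [+0.2500, +0.1667, +0.0000, -0.2083, -0.2083]
  T[3,:] = [+0.3846, +0.0769, -0.0769, +0.0000, -0.3077]
  T[4,:] = [+0.1429, -0.8571, -0.2857, -0.1429, +0.0000]
|roots of det(T-λI)|: 0.8619, 0.4168, 0.4168, 0.3169, 0.3169.
ρ = 0.8619; 0.8619 < 1: convergent.

0.8619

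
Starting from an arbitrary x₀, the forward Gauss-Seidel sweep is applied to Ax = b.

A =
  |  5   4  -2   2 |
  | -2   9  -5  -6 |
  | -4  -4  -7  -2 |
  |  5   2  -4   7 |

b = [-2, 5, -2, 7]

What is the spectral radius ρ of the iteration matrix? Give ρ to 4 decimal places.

Diagonal D = diag(5, 9, -7, 7); L, U strict lower/upper.
GS T = -(D+L)⁻¹U: row 0 first, T[0,2] = -(-2)/(5) = +0.4000; later rows by forward substitution.
  T[0,:] = [+0.0000 -0.8000 +0.4000 -0.4000]
  T[1,:] = [+0.0000 -0.1778 +0.6444 +0.5778]
  T[2,:] = [+0.0000 +0.5587 -0.5968 -0.3873]
  T[3,:] = [+0.0000 +0.9415 -0.8109 -0.1007]
|roots of det(T-λI)|: 1.5705, 0.5987, 0.0965, 0.0000.
ρ(T) = max|λ| = 1.5705; 1.5705 > 1: divergent.

1.5705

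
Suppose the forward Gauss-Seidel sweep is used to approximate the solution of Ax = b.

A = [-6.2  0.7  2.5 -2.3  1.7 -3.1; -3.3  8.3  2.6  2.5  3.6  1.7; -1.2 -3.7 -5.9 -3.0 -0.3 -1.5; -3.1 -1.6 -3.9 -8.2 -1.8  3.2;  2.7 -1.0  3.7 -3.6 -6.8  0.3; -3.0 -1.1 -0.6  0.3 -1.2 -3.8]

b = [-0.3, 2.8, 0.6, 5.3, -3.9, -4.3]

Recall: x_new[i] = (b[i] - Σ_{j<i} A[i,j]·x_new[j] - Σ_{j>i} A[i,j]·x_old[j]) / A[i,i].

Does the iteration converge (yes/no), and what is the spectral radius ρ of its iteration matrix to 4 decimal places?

Split A = D + L + U, D = diag(-6.2, 8.3, -5.9, -8.2, -6.8, -3.8).
GS T = -(D+L)⁻¹U: row 0 first, T[0,5] = -(-3.1)/(-6.2) = -0.5000; later rows by forward substitution.
  T[0,:] = [+0.0000, +0.1129, +0.4032, -0.3710, +0.2742, -0.5000]
  T[1,:] = [+0.0000, +0.0449, -0.1529, -0.4487, -0.3247, -0.4036]
  T[2,:] = [+0.0000, -0.0511, +0.0139, -0.1516, +0.0970, +0.1006]
  T[3,:] = [+0.0000, -0.0271, -0.1292, +0.2999, -0.3060, +0.6102]
  T[4,:] = [+0.0000, +0.0248, +0.2586, -0.3226, +0.3714, -0.3634]
  T[5,:] = [+0.0000, -0.1040, -0.3681, +0.5722, -0.2792, +0.6586]
|roots of det(T-λI)|: 1.3508, 0.2902, 0.2131, 0.2131, 0.0077, 0.0000.
ρ(T) = max|λ| = 1.3508; 1.3508 > 1 ⇒ diverges.

no, ρ = 1.3508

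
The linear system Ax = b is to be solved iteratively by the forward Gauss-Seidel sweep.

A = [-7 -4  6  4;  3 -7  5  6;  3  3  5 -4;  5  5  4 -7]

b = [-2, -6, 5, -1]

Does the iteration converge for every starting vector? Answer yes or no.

Write A = D+L+U with D = diag(-7, -7, 5, -7).
GS T = -(D+L)⁻¹U: row 0 first, T[0,3] = -(4)/(-7) = +0.5714; later rows by forward substitution.
  T[0,:] = [+0.0000 -0.5714 +0.8571 +0.5714]
  T[1,:] = [+0.0000 -0.2449 +1.0816 +1.1020]
  T[2,:] = [+0.0000 +0.4898 -1.1633 -0.2041]
  T[3,:] = [+0.0000 -0.3032 +0.7201 +1.0787]
|roots of det(T-λI)|: 1.3808, 0.8534, 0.1979, 0.0000.
ρ = 1.3808; 1.3808 > 1, so it fails to converge.

no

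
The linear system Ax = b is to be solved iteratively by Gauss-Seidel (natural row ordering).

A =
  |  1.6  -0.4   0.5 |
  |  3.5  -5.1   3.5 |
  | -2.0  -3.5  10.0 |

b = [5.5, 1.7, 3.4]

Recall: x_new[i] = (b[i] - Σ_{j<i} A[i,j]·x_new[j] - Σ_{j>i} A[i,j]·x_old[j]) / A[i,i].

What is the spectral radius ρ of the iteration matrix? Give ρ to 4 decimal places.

Split A = D + L + U, D = diag(1.6, -5.1, 10).
T_GS = -(D+L)⁻¹U: row 0 first, T[0,2] = -(0.5)/(1.6) = -0.3125; later rows by forward substitution.
  T[0,:] = [+0.0000  +0.2500  -0.3125]
  T[1,:] = [+0.0000  +0.1716  +0.4718]
  T[2,:] = [+0.0000  +0.1100  +0.1026]
moduli |λ_i(T)| = 0.3676, 0.0934, 0.0000.
ρ = 0.3676; 0.3676 < 1 ⇒ converges.

0.3676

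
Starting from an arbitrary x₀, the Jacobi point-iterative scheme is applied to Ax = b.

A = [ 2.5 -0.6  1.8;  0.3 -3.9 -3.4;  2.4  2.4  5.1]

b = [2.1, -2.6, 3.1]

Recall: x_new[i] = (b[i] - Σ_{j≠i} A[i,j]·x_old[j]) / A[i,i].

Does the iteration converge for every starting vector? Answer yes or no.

yes

Split A = D + L + U, D = diag(2.5, -3.9, 5.1).
Jacobi: T = -D⁻¹(L+U), T[0,2] = -(1.8)/(2.5) = -0.7200; T[0,0] = 0.
  T[0,:] = [+0.0000 +0.2400 -0.7200]
  T[1,:] = [+0.0769 +0.0000 -0.8718]
  T[2,:] = [-0.4706 -0.4706 +0.0000]
|λ(T)| sorted: 0.9481, 0.7796, 0.1685.
spectral radius ρ = 0.9481; 0.9481 < 1 ⇒ converges.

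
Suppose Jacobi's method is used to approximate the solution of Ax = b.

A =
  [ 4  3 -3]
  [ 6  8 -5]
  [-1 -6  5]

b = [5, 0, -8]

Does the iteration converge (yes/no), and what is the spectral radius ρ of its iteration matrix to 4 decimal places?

no, ρ = 1.4161

Write A = D+L+U with D = diag(4, 8, 5).
Jacobi T = -D⁻¹(L+U): T[1,0] = -(6)/(8) = -0.7500; T[1,1] = 0.
  T[0,:] = [+0.0000, -0.7500, +0.7500]
  T[1,:] = [-0.7500, +0.0000, +0.6250]
  T[2,:] = [+0.2000, +1.2000, +0.0000]
|eigenvalues of T|: 1.4161, 0.7368, 0.7368.
ρ = 1.4161; 1.4161 > 1, so it fails to converge.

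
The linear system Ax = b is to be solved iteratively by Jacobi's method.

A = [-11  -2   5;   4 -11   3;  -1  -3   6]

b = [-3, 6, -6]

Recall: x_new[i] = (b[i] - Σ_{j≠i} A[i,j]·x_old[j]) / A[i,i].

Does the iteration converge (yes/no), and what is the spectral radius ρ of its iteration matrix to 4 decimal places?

A = D + L + U where D = diag(-11, -11, 6).
Jacobi: T = -D⁻¹(L+U), T[2,0] = -(-1)/(6) = +0.1667; T[2,2] = 0.
  T[0,:] = [+0.0000, -0.1818, +0.4545]
  T[1,:] = [+0.3636, +0.0000, +0.2727]
  T[2,:] = [+0.1667, +0.5000, +0.0000]
eigenvalue magnitudes: 0.5341, 0.3732, 0.3732.
spectral radius ρ = 0.5341; 0.5341 < 1, so it converges for any x₀.

yes, ρ = 0.5341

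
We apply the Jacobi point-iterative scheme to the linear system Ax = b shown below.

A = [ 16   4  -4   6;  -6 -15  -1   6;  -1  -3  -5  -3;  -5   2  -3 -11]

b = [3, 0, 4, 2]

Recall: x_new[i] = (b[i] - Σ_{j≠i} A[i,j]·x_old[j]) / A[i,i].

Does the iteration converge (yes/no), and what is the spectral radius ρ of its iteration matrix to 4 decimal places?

yes, ρ = 0.9070

Split A = D + L + U, D = diag(16, -15, -5, -11).
T_J = -D⁻¹(L+U): T[1,0] = -(-6)/(-15) = -0.4000; T[1,1] = 0.
  T[0,:] = [+0.0000, -0.2500, +0.2500, -0.3750]
  T[1,:] = [-0.4000, +0.0000, -0.0667, +0.4000]
  T[2,:] = [-0.2000, -0.6000, +0.0000, -0.6000]
  T[3,:] = [-0.4545, +0.1818, -0.2727, +0.0000]
|λ(T)| sorted: 0.9070, 0.3626, 0.3626, 0.3469.
spectral radius ρ = 0.9070; 0.9070 < 1, so it converges for any x₀.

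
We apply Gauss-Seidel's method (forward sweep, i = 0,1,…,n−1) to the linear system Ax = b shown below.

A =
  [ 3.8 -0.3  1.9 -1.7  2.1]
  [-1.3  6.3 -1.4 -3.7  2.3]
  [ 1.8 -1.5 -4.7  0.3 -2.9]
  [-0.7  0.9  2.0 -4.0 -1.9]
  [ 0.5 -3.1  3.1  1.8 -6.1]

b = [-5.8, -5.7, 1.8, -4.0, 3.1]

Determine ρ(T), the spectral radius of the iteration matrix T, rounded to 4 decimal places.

0.8615

Write A = D+L+U with D = diag(3.8, 6.3, -4.7, -4, -6.1).
Gauss-Seidel: T = -(D+L)⁻¹U, row 0 first, T[0,4] = -(2.1)/(3.8) = -0.5526; later rows by forward substitution.
  T[0,:] = [+0.0000 +0.0789 -0.5000 +0.4474 -0.5526]
  T[1,:] = [+0.0000 +0.0163 +0.1190 +0.6796 -0.4791]
  T[2,:] = [+0.0000 +0.0250 -0.2295 +0.0183 -0.6758]
  T[3,:] = [+0.0000 +0.0024 -0.0005 +0.0838 -0.8240]
  T[4,:] = [+0.0000 +0.0116 -0.2182 -0.2747 -0.3884]
|λ(T)| sorted: 0.8615, 0.4502, 0.1075, 0.0010, 0.0000.
spectral radius ρ = 0.8615; 0.8615 < 1 ⇒ converges.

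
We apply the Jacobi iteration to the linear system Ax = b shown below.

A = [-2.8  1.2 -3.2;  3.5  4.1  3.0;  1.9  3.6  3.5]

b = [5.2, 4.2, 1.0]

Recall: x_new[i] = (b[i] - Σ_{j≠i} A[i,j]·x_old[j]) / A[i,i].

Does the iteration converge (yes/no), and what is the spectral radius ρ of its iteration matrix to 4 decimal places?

no, ρ = 1.2864

A = D + L + U where D = diag(-2.8, 4.1, 3.5).
Jacobi T = -D⁻¹(L+U): T[1,2] = -(3)/(4.1) = -0.7317; T[1,1] = 0.
  T[0,:] = [+0.0000 +0.4286 -1.1429]
  T[1,:] = [-0.8537 +0.0000 -0.7317]
  T[2,:] = [-0.5429 -1.0286 +0.0000]
moduli |λ_i(T)| = 1.2864, 0.8048, 0.8048.
spectral radius ρ = 1.2864; 1.2864 > 1: divergent.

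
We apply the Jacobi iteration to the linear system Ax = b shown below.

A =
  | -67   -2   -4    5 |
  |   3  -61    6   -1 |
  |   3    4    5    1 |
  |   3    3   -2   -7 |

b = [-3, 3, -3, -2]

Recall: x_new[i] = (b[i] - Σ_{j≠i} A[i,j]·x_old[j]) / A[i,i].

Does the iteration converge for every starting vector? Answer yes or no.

Diagonal D = diag(-67, -61, 5, -7); L, U strict lower/upper.
Jacobi T = -D⁻¹(L+U): T[2,3] = -(1)/(5) = -0.2000; T[2,2] = 0.
  T[0,:] = [+0.0000 -0.0299 -0.0597 +0.0746]
  T[1,:] = [+0.0492 +0.0000 +0.0984 -0.0164]
  T[2,:] = [-0.6000 -0.8000 +0.0000 -0.2000]
  T[3,:] = [+0.4286 +0.4286 -0.2857 +0.0000]
moduli |λ_i(T)| = 0.3106, 0.1886, 0.1886, 0.1861.
spectral radius ρ = 0.3106; 0.3106 < 1: convergent.

yes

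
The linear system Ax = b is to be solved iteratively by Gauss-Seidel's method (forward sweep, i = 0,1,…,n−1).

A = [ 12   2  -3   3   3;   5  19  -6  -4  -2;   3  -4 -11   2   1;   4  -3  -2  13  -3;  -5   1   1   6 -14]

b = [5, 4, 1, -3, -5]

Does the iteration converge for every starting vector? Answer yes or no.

yes

Diagonal D = diag(12, 19, -11, 13, -14); L, U strict lower/upper.
Gauss-Seidel: T = -(D+L)⁻¹U, row 0 first, T[0,1] = -(2)/(12) = -0.1667; later rows by forward substitution.
  T[0,:] = [+0.0000, -0.1667, +0.2500, -0.2500, -0.2500]
  T[1,:] = [+0.0000, +0.0439, +0.2500, +0.2763, +0.1711]
  T[2,:] = [+0.0000, -0.0614, -0.0227, +0.0132, -0.0395]
  T[3,:] = [+0.0000, +0.0520, -0.0227, +0.1427, +0.3411]
  T[4,:] = [+0.0000, +0.0805, -0.0828, +0.1711, +0.2449]
moduli |λ_i(T)| = 0.5122, 0.1384, 0.1384, 0.0804, 0.0000.
spectral radius ρ = 0.5122; 0.5122 < 1, so it converges for any x₀.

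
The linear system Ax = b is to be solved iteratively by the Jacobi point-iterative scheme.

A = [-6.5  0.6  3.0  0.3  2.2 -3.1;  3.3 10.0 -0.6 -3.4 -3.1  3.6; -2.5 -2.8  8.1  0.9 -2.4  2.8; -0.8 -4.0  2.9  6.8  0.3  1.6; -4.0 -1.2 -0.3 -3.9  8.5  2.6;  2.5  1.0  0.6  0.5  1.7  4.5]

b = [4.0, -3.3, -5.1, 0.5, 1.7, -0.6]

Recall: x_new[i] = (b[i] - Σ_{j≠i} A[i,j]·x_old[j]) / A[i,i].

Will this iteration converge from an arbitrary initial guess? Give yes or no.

Write A = D+L+U with D = diag(-6.5, 10, 8.1, 6.8, 8.5, 4.5).
Jacobi T = -D⁻¹(L+U): T[3,0] = -(-0.8)/(6.8) = +0.1176; T[3,3] = 0.
  T[0,:] = [+0.0000, +0.0923, +0.4615, +0.0462, +0.3385, -0.4769]
  T[1,:] = [-0.3300, +0.0000, +0.0600, +0.3400, +0.3100, -0.3600]
  T[2,:] = [+0.3086, +0.3457, +0.0000, -0.1111, +0.2963, -0.3457]
  T[3,:] = [+0.1176, +0.5882, -0.4265, +0.0000, -0.0441, -0.2353]
  T[4,:] = [+0.4706, +0.1412, +0.0353, +0.4588, +0.0000, -0.3059]
  T[5,:] = [-0.5556, -0.2222, -0.1333, -0.1111, -0.3778, +0.0000]
|eigenvalues of T|: 1.1229, 0.7497, 0.4887, 0.3983, 0.3983, 0.1994.
ρ = 1.1229; 1.1229 > 1, so it fails to converge.

no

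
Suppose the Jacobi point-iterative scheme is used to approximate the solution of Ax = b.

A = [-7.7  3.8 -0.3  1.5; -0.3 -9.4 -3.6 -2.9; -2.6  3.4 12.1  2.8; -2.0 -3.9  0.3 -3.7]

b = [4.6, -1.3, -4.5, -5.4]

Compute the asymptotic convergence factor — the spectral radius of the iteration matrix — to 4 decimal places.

0.6070

Diagonal D = diag(-7.7, -9.4, 12.1, -3.7); L, U strict lower/upper.
Jacobi T = -D⁻¹(L+U): T[2,3] = -(2.8)/(12.1) = -0.2314; T[2,2] = 0.
  T[0,:] = [+0.0000, +0.4935, -0.0390, +0.1948]
  T[1,:] = [-0.0319, +0.0000, -0.3830, -0.3085]
  T[2,:] = [+0.2149, -0.2810, +0.0000, -0.2314]
  T[3,:] = [-0.5405, -1.0541, +0.0811, +0.0000]
|λ(T)| sorted: 0.6070, 0.4797, 0.1509, 0.1509.
ρ(T) = max|λ| = 0.6070; 0.6070 < 1: convergent.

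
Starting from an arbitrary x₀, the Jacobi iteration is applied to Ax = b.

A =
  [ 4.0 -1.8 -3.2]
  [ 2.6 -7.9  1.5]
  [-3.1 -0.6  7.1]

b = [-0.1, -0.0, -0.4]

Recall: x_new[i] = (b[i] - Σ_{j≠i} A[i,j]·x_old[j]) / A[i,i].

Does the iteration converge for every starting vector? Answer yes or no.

yes

Diagonal D = diag(4, -7.9, 7.1); L, U strict lower/upper.
Jacobi: T = -D⁻¹(L+U), T[2,1] = -(-0.6)/(7.1) = +0.0845; T[2,2] = 0.
  T[0,:] = [+0.0000 +0.4500 +0.8000]
  T[1,:] = [+0.3291 +0.0000 +0.1899]
  T[2,:] = [+0.4366 +0.0845 +0.0000]
moduli |λ_i(T)| = 0.7687, 0.6494, 0.1193.
ρ(T) = max|λ| = 0.7687; 0.7687 < 1: convergent.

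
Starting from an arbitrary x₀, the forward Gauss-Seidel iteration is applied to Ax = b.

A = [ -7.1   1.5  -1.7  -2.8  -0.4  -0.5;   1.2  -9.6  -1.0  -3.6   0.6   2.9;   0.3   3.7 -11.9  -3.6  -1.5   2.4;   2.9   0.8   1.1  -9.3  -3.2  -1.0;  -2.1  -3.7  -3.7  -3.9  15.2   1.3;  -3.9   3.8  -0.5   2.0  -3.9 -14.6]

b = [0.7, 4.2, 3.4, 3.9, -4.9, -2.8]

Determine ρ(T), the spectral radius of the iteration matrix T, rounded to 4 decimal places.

0.5572

Let D = diag(-7.1, -9.6, -11.9, -9.3, 15.2, -14.6); L, U the strict triangles.
GS T = -(D+L)⁻¹U: row 0 first, T[0,4] = -(-0.4)/(-7.1) = -0.0563; later rows by forward substitution.
  T[0,:] = [+0.0000, +0.2113, -0.2394, -0.3944, -0.0563, -0.0704]
  T[1,:] = [+0.0000, +0.0264, -0.1341, -0.4243, +0.0555, +0.2933]
  T[2,:] = [+0.0000, +0.0135, -0.0477, -0.4444, -0.1102, +0.2911]
  T[3,:] = [+0.0000, +0.0698, -0.0918, -0.2120, -0.3699, -0.0698]
  T[4,:] = [+0.0000, +0.0568, -0.1009, -0.3203, -0.1160, +0.0291]
  T[5,:] = [+0.0000, -0.0556, +0.0451, +0.0667, +0.0136, +0.0678]
|eigenvalues of T|: 0.5572, 0.1338, 0.1338, 0.0724, 0.0724, 0.0000.
ρ(T) = max|λ| = 0.5572; 0.5572 < 1 ⇒ converges.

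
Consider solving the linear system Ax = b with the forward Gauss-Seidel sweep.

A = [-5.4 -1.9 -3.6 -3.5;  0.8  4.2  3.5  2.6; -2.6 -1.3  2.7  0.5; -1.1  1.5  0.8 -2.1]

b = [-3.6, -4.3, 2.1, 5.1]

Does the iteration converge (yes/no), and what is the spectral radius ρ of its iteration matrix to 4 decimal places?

Diagonal D = diag(-5.4, 4.2, 2.7, -2.1); L, U strict lower/upper.
T_GS = -(D+L)⁻¹U: row 0 first, T[0,3] = -(-3.5)/(-5.4) = -0.6481; later rows by forward substitution.
  T[0,:] = [+0.0000  -0.3519  -0.6667  -0.6481]
  T[1,:] = [+0.0000  +0.0670  -0.7063  -0.4956]
  T[2,:] = [+0.0000  -0.3066  -0.9821  -1.0479]
  T[3,:] = [+0.0000  +0.1154  -0.5295  -0.4137]
eigenvalue magnitudes: 1.5725, 0.3034, 0.0596, 0.0000.
spectral radius ρ = 1.5725; 1.5725 > 1: divergent.

no, ρ = 1.5725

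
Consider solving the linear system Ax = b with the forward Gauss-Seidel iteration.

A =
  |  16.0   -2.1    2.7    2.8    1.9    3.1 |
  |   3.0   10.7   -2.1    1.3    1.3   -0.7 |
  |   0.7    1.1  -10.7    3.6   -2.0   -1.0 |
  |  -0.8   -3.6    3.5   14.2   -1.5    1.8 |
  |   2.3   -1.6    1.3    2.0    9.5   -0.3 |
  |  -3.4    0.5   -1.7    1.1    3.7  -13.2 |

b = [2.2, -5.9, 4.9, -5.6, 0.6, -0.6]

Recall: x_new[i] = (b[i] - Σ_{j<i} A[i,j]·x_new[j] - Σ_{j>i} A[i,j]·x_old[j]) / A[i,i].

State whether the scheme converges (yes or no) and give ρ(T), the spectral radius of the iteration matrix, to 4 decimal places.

yes, ρ = 0.1682

A = D + L + U where D = diag(16, 10.7, -10.7, 14.2, 9.5, -13.2).
T_GS = -(D+L)⁻¹U: row 0 first, T[0,2] = -(2.7)/(16) = -0.1688; later rows by forward substitution.
  T[0,:] = [+0.0000  +0.1313  -0.1688  -0.1750  -0.1187  -0.1938]
  T[1,:] = [+0.0000  -0.0368  +0.2436  -0.0724  -0.0882  +0.1197]
  T[2,:] = [+0.0000  +0.0048  +0.0140  +0.3176  -0.2038  -0.0938]
  T[3,:] = [+0.0000  -0.0031  +0.0488  -0.1065  +0.1268  -0.0842]
  T[4,:] = [+0.0000  -0.0380  +0.0697  +0.0091  +0.0151  +0.1292]
  T[5,:] = [+0.0000  -0.0467  +0.0745  -0.0049  +0.0683  +0.0957]
|λ(T)| sorted: 0.1682, 0.0852, 0.0852, 0.0781, 0.0781, 0.0000.
ρ(T) = max|λ| = 0.1682; 0.1682 < 1, so it converges for any x₀.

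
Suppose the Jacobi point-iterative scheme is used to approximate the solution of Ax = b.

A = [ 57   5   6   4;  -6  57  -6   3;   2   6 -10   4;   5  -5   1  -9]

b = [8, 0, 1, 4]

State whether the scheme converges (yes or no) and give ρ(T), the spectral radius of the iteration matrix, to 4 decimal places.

yes, ρ = 0.4614

Write A = D+L+U with D = diag(57, 57, -10, -9).
Jacobi: T = -D⁻¹(L+U), T[0,3] = -(4)/(57) = -0.0702; T[0,0] = 0.
  T[0,:] = [+0.0000  -0.0877  -0.1053  -0.0702]
  T[1,:] = [+0.1053  +0.0000  +0.1053  -0.0526]
  T[2,:] = [+0.2000  +0.6000  +0.0000  +0.4000]
  T[3,:] = [+0.5556  -0.5556  +0.1111  +0.0000]
eigenvalue magnitudes: 0.4614, 0.3194, 0.3194, 0.1312.
spectral radius ρ = 0.4614; 0.4614 < 1 ⇒ converges.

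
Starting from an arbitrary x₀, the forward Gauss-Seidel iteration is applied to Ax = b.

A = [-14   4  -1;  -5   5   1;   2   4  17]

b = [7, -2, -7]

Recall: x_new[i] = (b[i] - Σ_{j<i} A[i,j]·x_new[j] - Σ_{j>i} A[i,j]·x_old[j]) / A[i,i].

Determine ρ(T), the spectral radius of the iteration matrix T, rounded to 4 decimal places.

Diagonal D = diag(-14, 5, 17); L, U strict lower/upper.
GS T = -(D+L)⁻¹U: row 0 first, T[0,1] = -(4)/(-14) = +0.2857; later rows by forward substitution.
  T[0,:] = [+0.0000  +0.2857  -0.0714]
  T[1,:] = [+0.0000  +0.2857  -0.2714]
  T[2,:] = [+0.0000  -0.1008  +0.0723]
eigenvalue magnitudes: 0.3759, 0.0179, 0.0000.
ρ = 0.3759; 0.3759 < 1: convergent.

0.3759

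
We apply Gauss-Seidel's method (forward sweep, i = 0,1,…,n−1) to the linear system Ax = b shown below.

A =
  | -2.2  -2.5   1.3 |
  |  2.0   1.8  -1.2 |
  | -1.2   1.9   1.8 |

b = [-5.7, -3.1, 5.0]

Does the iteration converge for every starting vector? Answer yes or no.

no

Diagonal D = diag(-2.2, 1.8, 1.8); L, U strict lower/upper.
T_GS = -(D+L)⁻¹U: row 0 first, T[0,1] = -(-2.5)/(-2.2) = -1.1364; later rows by forward substitution.
  T[0,:] = [+0.0000, -1.1364, +0.5909]
  T[1,:] = [+0.0000, +1.2626, +0.0101]
  T[2,:] = [+0.0000, -2.0903, +0.3833]
moduli |λ_i(T)| = 1.2379, 0.4080, 0.0000.
ρ = 1.2379; 1.2379 > 1: divergent.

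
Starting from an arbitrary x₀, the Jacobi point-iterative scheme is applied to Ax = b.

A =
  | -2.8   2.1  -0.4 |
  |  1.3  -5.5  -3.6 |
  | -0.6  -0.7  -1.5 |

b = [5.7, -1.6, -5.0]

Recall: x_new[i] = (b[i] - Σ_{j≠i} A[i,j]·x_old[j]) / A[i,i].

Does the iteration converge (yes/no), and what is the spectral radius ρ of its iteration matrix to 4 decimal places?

A = D + L + U where D = diag(-2.8, -5.5, -1.5).
Jacobi: T = -D⁻¹(L+U), T[2,1] = -(-0.7)/(-1.5) = -0.4667; T[2,2] = 0.
  T[0,:] = [+0.0000, +0.7500, -0.1429]
  T[1,:] = [+0.2364, +0.0000, -0.6545]
  T[2,:] = [-0.4000, -0.4667, +0.0000]
|λ(T)| sorted: 0.8832, 0.4901, 0.4901.
ρ = 0.8832; 0.8832 < 1, so it converges for any x₀.

yes, ρ = 0.8832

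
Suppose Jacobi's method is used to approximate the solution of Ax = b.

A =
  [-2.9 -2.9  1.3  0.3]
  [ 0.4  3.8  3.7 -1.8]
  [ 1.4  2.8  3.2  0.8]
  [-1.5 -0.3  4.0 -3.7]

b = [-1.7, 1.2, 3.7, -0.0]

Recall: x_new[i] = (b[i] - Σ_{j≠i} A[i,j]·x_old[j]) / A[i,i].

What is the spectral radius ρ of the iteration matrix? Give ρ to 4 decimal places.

1.1538

Write A = D+L+U with D = diag(-2.9, 3.8, 3.2, -3.7).
Jacobi: T = -D⁻¹(L+U), T[1,3] = -(-1.8)/(3.8) = +0.4737; T[1,1] = 0.
  T[0,:] = [+0.0000  -1.0000  +0.4483  +0.1034]
  T[1,:] = [-0.1053  +0.0000  -0.9737  +0.4737]
  T[2,:] = [-0.4375  -0.8750  +0.0000  -0.2500]
  T[3,:] = [-0.4054  -0.0811  +1.0811  +0.0000]
moduli |λ_i(T)| = 1.1538, 0.7723, 0.7723, 0.6692.
ρ(T) = max|λ| = 1.1538; 1.1538 > 1 ⇒ diverges.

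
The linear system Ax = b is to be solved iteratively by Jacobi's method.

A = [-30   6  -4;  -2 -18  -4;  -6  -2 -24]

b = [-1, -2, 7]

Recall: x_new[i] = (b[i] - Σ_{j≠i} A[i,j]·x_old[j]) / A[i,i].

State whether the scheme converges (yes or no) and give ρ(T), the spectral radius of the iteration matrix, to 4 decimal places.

Let D = diag(-30, -18, -24); L, U the strict triangles.
Jacobi T = -D⁻¹(L+U): T[2,0] = -(-6)/(-24) = -0.2500; T[2,2] = 0.
  T[0,:] = [+0.0000 +0.2000 -0.1333]
  T[1,:] = [-0.1111 +0.0000 -0.2222]
  T[2,:] = [-0.2500 -0.0833 +0.0000]
|λ(T)| sorted: 0.2600, 0.1949, 0.1949.
ρ = 0.2600; 0.2600 < 1, so it converges for any x₀.

yes, ρ = 0.2600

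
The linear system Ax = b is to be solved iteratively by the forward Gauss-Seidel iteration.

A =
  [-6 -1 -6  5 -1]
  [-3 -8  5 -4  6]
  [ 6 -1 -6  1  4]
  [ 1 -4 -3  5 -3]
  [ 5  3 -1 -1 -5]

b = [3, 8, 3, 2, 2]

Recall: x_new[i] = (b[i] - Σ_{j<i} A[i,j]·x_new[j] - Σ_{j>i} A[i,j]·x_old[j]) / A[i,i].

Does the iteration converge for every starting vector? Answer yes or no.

no

Diagonal D = diag(-6, -8, -6, 5, -5); L, U strict lower/upper.
T_GS = -(D+L)⁻¹U: row 0 first, T[0,4] = -(-1)/(-6) = -0.1667; later rows by forward substitution.
  T[0,:] = [+0.0000, -0.1667, -1.0000, +0.8333, -0.1667]
  T[1,:] = [+0.0000, +0.0625, +1.0000, -0.8125, +0.8125]
  T[2,:] = [+0.0000, -0.1771, -1.1667, +1.1354, +0.3646]
  T[3,:] = [+0.0000, -0.0229, +0.3000, -0.1354, +1.5021]
  T[4,:] = [+0.0000, -0.0892, -0.2267, +0.1458, -0.0525]
|eigenvalues of T|: 1.4186, 0.3028, 0.3028, 0.0801, 0.0000.
spectral radius ρ = 1.4186; 1.4186 > 1: divergent.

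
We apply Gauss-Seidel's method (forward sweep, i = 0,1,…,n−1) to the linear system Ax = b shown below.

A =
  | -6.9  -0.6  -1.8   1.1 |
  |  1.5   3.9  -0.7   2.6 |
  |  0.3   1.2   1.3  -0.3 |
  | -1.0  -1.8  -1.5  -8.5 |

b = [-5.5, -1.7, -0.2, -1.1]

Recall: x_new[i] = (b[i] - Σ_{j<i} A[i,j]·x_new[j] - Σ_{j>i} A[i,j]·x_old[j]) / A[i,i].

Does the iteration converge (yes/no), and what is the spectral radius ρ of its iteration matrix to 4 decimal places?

yes, ρ = 0.1836

Diagonal D = diag(-6.9, 3.9, 1.3, -8.5); L, U strict lower/upper.
Gauss-Seidel: T = -(D+L)⁻¹U, row 0 first, T[0,2] = -(-1.8)/(-6.9) = -0.2609; later rows by forward substitution.
  T[0,:] = [+0.0000, -0.0870, -0.2609, +0.1594]
  T[1,:] = [+0.0000, +0.0334, +0.2798, -0.7280]
  T[2,:] = [+0.0000, -0.0108, -0.1981, +0.8660]
  T[3,:] = [+0.0000, +0.0051, +0.0064, -0.0174]
|eigenvalues of T|: 0.1836, 0.0488, 0.0473, 0.0000.
ρ = 0.1836; 0.1836 < 1 ⇒ converges.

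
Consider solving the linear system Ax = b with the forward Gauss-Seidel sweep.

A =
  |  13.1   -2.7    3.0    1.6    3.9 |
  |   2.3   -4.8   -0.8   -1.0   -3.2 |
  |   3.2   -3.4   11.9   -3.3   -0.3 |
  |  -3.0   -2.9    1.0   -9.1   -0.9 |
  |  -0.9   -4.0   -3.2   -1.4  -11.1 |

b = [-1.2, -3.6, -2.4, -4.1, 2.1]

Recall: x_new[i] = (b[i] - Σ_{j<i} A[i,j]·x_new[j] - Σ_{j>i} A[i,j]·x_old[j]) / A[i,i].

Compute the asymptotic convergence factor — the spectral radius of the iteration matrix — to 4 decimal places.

Write A = D+L+U with D = diag(13.1, -4.8, 11.9, -9.1, -11.1).
GS T = -(D+L)⁻¹U: row 0 first, T[0,3] = -(1.6)/(13.1) = -0.1221; later rows by forward substitution.
  T[0,:] = [+0.0000, +0.2061, -0.2290, -0.1221, -0.2977]
  T[1,:] = [+0.0000, +0.0988, -0.2764, -0.2669, -0.8093]
  T[2,:] = [+0.0000, -0.0272, -0.0174, +0.2339, -0.1260]
  T[3,:] = [+0.0000, -0.1024, +0.1617, +0.1510, +0.2433]
  T[4,:] = [+0.0000, -0.0315, +0.1028, +0.0196, +0.3214]
|λ(T)| sorted: 0.5376, 0.1290, 0.1020, 0.0108, 0.0000.
ρ = 0.5376; 0.5376 < 1: convergent.

0.5376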